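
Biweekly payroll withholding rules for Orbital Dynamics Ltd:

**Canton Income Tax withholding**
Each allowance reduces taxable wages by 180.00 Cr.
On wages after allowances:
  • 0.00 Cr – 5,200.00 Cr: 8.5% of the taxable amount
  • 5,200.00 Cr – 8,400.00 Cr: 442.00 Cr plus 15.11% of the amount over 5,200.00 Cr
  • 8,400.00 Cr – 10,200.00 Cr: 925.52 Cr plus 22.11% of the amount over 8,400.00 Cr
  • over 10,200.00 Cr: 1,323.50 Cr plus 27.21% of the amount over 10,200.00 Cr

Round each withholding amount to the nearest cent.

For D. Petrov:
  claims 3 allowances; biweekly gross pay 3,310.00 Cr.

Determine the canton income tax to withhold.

235.45 Cr

Canton Income Tax: taxable = 3,310.00 Cr − 3×180.00 Cr = 2,770.00 Cr
  8.5% × 2,770.00 Cr = 235.45 Cr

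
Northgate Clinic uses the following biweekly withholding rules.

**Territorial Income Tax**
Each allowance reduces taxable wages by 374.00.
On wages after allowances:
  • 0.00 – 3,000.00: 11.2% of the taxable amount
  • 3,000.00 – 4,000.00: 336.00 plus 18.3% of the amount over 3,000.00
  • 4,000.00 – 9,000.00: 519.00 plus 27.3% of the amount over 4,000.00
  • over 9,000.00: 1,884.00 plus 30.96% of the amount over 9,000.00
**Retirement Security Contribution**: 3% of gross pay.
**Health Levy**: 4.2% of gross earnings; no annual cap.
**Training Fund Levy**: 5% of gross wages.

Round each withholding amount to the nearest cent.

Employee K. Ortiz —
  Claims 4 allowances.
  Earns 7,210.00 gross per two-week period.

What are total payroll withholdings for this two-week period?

1,866.54

Territorial Income Tax: taxable = 7,210.00 − 4×374.00 = 5,714.00
  519.00 + 27.3% × (5,714.00 − 4,000.00) = 519.00 + 27.3% × 1,714.00 = 986.92
Retirement Security Contribution: 3% × 7,210.00 = 216.30
Health Levy: 4.2% × 7,210.00 = 302.82
Training Fund Levy: 5% × 7,210.00 = 360.50
Total: 986.92 + 216.30 + 302.82 + 360.50 = 1,866.54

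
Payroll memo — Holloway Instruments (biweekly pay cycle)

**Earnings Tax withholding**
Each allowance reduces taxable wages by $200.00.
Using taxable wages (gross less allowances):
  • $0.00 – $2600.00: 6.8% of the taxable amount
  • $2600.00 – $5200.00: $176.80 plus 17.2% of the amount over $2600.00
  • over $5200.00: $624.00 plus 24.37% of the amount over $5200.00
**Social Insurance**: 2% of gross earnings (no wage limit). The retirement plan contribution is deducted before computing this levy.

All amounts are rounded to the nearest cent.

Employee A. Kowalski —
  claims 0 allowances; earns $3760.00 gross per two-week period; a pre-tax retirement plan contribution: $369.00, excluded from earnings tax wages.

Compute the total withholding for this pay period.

Earnings Tax: taxable = $3760.00 − $369.00 = $3391.00
  $176.80 + 17.2% × ($3391.00 − $2600.00) = $176.80 + 17.2% × $791.00 = $312.85
Social Insurance: 2% × $3391.00 = $67.82
Total: $312.85 + $67.82 = $380.67

$380.67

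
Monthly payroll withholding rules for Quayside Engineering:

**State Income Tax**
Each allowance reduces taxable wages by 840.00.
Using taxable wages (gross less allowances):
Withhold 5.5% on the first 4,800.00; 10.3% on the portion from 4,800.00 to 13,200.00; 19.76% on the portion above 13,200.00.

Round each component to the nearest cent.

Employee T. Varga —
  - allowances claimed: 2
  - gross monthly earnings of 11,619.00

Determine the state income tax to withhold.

793.32

State Income Tax: taxable = 11,619.00 − 2×840.00 = 9,939.00
  264.00 + 10.3% × (9,939.00 − 4,800.00) = 264.00 + 10.3% × 5,139.00 = 793.32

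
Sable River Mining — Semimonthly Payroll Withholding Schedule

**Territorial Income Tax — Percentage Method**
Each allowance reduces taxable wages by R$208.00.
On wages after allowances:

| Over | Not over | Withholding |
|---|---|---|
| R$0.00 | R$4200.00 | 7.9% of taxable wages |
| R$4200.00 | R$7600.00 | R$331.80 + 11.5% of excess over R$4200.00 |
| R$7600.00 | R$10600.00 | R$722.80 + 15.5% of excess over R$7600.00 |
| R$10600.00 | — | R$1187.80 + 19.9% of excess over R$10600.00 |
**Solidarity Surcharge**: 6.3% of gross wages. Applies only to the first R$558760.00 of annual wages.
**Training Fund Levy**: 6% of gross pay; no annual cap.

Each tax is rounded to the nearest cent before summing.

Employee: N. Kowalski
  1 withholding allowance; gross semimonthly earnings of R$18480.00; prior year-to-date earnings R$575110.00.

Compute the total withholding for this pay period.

Territorial Income Tax: taxable = R$18480.00 − 1×R$208.00 = R$18272.00
  R$1187.80 + 19.9% × (R$18272.00 − R$10600.00) = R$1187.80 + 19.9% × R$7672.00 = R$2714.53
Solidarity Surcharge: YTD R$575110.00 ≥ cap R$558760.00 → R$0.00
Training Fund Levy: 6% × R$18480.00 = R$1108.80
Total: R$2714.53 + R$0.00 + R$1108.80 = R$3823.33

R$3823.33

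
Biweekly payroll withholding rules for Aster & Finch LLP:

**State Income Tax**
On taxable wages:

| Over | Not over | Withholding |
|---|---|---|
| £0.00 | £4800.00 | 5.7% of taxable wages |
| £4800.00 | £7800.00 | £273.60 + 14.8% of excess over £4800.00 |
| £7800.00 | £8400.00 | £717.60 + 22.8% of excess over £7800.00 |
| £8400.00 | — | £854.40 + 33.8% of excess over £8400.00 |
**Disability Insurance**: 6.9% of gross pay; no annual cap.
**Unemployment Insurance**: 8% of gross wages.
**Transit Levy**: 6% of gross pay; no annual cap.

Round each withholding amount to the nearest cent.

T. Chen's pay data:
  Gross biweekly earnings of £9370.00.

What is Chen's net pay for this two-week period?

£6229.41

State Income Tax: taxable = £9370.00
  £854.40 + 33.8% × (£9370.00 − £8400.00) = £854.40 + 33.8% × £970.00 = £1182.26
Disability Insurance: 6.9% × £9370.00 = £646.53
Unemployment Insurance: 8% × £9370.00 = £749.60
Transit Levy: 6% × £9370.00 = £562.20
Total withheld: £1182.26 + £646.53 + £749.60 + £562.20 = £3140.59
Net pay: £9370.00 − £3140.59 = £6229.41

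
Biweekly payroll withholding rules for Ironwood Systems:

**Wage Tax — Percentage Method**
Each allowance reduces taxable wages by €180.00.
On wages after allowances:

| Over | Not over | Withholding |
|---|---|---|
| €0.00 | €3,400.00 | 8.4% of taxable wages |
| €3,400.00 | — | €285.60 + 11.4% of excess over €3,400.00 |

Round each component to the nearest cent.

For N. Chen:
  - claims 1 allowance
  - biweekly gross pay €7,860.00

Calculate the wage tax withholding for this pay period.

Wage Tax: taxable = €7,860.00 − 1×€180.00 = €7,680.00
  €285.60 + 11.4% × (€7,680.00 − €3,400.00) = €285.60 + 11.4% × €4,280.00 = €773.52

€773.52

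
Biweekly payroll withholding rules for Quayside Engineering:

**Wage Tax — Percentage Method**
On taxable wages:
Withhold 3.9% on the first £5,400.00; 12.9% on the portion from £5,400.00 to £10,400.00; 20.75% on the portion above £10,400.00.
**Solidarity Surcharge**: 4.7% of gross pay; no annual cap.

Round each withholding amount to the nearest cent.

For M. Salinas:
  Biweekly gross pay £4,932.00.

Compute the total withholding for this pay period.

Wage Tax: taxable = £4,932.00
  3.9% × £4,932.00 = £192.35
Solidarity Surcharge: 4.7% × £4,932.00 = £231.80
Total: £192.35 + £231.80 = £424.15

£424.15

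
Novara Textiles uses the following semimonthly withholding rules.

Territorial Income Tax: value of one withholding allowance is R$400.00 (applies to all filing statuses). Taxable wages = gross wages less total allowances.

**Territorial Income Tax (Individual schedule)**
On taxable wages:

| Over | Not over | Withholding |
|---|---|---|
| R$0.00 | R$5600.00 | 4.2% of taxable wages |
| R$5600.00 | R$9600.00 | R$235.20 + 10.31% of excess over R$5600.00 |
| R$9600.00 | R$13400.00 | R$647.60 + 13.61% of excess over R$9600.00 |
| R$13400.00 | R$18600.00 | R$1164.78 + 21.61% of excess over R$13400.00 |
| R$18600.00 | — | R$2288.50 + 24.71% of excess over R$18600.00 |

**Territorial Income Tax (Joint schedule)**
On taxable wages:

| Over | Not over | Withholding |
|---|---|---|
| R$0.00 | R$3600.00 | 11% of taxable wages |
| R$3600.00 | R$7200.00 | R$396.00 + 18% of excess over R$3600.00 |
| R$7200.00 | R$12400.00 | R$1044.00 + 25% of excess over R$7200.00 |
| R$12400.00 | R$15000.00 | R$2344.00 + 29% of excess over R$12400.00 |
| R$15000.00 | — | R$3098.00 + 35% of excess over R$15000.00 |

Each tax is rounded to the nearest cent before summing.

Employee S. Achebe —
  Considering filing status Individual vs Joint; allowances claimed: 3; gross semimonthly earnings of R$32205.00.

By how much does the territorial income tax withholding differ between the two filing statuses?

R$3345.97

Territorial Income Tax (Individual): taxable = R$32205.00 − 3×R$400.00 = R$31005.00
  R$2288.50 + 24.71% × (R$31005.00 − R$18600.00) = R$2288.50 + 24.71% × R$12405.00 = R$5353.78
Territorial Income Tax (Joint): taxable = R$32205.00 − 3×R$400.00 = R$31005.00
  R$3098.00 + 35% × (R$31005.00 − R$15000.00) = R$3098.00 + 35% × R$16005.00 = R$8699.75
Difference: |R$5353.78 − R$8699.75| = R$3345.97 (higher under Joint)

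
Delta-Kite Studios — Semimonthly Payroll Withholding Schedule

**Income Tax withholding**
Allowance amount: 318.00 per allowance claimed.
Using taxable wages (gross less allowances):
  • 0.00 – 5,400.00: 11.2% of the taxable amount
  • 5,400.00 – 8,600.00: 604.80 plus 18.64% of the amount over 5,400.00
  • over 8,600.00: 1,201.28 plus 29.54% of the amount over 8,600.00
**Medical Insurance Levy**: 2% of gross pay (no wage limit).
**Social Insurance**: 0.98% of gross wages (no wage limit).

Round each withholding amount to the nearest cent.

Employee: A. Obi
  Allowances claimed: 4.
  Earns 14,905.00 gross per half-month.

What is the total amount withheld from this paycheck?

Income Tax: taxable = 14,905.00 − 4×318.00 = 13,633.00
  1,201.28 + 29.54% × (13,633.00 − 8,600.00) = 1,201.28 + 29.54% × 5,033.00 = 2,688.03
Medical Insurance Levy: 2% × 14,905.00 = 298.10
Social Insurance: 0.98% × 14,905.00 = 146.07
Total: 2,688.03 + 298.10 + 146.07 = 3,132.20

3,132.20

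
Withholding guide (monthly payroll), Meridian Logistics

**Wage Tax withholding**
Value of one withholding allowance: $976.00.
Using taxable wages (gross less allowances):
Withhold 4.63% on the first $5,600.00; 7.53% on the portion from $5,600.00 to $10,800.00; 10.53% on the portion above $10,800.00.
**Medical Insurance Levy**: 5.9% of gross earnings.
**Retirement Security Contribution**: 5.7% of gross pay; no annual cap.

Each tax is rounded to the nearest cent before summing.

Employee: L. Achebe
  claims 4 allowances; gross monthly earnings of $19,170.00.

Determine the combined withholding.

Wage Tax: taxable = $19,170.00 − 4×$976.00 = $15,266.00
  $650.84 + 10.53% × ($15,266.00 − $10,800.00) = $650.84 + 10.53% × $4,466.00 = $1,121.11
Medical Insurance Levy: 5.9% × $19,170.00 = $1,131.03
Retirement Security Contribution: 5.7% × $19,170.00 = $1,092.69
Total: $1,121.11 + $1,131.03 + $1,092.69 = $3,344.83

$3,344.83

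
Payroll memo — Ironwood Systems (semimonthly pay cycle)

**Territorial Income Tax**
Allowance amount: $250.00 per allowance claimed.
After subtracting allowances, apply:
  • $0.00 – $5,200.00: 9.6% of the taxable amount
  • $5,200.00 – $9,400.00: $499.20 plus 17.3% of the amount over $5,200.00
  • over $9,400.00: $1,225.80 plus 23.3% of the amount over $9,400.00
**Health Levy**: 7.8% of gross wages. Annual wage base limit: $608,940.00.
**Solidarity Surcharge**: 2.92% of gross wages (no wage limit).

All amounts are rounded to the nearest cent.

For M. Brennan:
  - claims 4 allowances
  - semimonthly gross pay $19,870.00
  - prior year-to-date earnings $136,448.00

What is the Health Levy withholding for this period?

Health Levy: 7.8% × $19,870.00 = $1,549.86

$1,549.86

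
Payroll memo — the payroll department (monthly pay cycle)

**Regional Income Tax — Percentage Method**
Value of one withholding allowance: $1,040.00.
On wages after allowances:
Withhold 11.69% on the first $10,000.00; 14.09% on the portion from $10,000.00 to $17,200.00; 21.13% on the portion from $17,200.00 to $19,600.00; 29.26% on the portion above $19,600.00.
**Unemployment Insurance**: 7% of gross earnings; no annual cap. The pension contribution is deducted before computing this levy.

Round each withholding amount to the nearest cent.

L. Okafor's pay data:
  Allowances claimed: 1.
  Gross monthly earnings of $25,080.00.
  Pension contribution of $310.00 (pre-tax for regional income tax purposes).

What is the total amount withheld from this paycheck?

Regional Income Tax: taxable = $25,080.00 − $310.00 − 1×$1,040.00 = $23,730.00
  $2,690.60 + 29.26% × ($23,730.00 − $19,600.00) = $2,690.60 + 29.26% × $4,130.00 = $3,899.04
Unemployment Insurance: 7% × $24,770.00 = $1,733.90
Total: $3,899.04 + $1,733.90 = $5,632.94

$5,632.94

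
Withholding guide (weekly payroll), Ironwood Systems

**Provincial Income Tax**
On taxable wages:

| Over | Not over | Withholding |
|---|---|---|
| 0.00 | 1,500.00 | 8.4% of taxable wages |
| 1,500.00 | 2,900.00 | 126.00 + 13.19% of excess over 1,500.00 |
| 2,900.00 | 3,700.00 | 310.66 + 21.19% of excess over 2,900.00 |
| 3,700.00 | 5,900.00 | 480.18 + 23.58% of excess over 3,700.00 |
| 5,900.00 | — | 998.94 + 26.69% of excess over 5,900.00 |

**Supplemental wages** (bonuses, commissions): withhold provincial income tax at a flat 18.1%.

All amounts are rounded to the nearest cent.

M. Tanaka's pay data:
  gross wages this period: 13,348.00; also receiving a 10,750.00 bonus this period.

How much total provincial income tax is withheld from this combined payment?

4,932.56

Provincial Income Tax: taxable = 13,348.00
  998.94 + 26.69% × (13,348.00 − 5,900.00) = 998.94 + 26.69% × 7,448.00 = 2,986.81
Supplemental (18.1% flat on bonus): 18.1% × 10,750.00 = 1,945.75
Total provincial income tax: 2,986.81 + 1,945.75 = 4,932.56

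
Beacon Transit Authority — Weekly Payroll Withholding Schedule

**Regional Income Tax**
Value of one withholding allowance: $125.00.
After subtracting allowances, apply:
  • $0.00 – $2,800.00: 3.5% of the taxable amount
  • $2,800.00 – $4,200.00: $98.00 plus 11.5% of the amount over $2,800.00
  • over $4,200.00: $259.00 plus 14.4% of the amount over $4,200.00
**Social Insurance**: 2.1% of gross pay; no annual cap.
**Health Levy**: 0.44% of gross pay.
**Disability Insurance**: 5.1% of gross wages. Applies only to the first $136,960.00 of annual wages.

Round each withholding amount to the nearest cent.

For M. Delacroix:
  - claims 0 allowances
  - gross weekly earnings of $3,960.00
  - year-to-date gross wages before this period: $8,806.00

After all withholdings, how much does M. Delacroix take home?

Regional Income Tax: taxable = $3,960.00
  $98.00 + 11.5% × ($3,960.00 − $2,800.00) = $98.00 + 11.5% × $1,160.00 = $231.40
Social Insurance: 2.1% × $3,960.00 = $83.16
Health Levy: 0.44% × $3,960.00 = $17.42
Disability Insurance: 5.1% × $3,960.00 = $201.96
Total withheld: $231.40 + $83.16 + $17.42 + $201.96 = $533.94
Net pay: $3,960.00 − $533.94 = $3,426.06

$3,426.06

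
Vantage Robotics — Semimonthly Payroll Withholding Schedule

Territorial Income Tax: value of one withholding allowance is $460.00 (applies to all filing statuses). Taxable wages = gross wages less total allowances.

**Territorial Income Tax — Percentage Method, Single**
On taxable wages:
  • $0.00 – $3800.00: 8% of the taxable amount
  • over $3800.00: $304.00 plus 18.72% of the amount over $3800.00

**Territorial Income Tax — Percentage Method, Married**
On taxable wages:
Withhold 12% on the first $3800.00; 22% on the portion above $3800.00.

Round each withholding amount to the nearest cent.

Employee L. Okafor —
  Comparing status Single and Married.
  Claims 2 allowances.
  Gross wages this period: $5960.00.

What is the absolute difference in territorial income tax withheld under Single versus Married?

$192.67

Territorial Income Tax (Single): taxable = $5960.00 − 2×$460.00 = $5040.00
  $304.00 + 18.72% × ($5040.00 − $3800.00) = $304.00 + 18.72% × $1240.00 = $536.13
Territorial Income Tax (Married): taxable = $5960.00 − 2×$460.00 = $5040.00
  $456.00 + 22% × ($5040.00 − $3800.00) = $456.00 + 22% × $1240.00 = $728.80
Difference: |$536.13 − $728.80| = $192.67 (higher under Married)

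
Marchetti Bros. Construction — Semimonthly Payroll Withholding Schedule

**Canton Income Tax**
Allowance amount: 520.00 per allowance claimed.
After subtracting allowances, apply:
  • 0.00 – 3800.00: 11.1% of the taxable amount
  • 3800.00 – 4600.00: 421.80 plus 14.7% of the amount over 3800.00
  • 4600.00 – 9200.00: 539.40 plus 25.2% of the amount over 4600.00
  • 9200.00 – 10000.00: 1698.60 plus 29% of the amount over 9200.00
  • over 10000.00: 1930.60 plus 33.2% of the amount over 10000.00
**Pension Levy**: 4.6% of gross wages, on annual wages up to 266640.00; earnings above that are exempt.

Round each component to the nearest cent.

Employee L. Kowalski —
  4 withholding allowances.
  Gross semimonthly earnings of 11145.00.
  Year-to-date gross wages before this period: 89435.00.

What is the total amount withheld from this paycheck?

2177.25

Canton Income Tax: taxable = 11145.00 − 4×520.00 = 9065.00
  539.40 + 25.2% × (9065.00 − 4600.00) = 539.40 + 25.2% × 4465.00 = 1664.58
Pension Levy: 4.6% × 11145.00 = 512.67
Total: 1664.58 + 512.67 = 2177.25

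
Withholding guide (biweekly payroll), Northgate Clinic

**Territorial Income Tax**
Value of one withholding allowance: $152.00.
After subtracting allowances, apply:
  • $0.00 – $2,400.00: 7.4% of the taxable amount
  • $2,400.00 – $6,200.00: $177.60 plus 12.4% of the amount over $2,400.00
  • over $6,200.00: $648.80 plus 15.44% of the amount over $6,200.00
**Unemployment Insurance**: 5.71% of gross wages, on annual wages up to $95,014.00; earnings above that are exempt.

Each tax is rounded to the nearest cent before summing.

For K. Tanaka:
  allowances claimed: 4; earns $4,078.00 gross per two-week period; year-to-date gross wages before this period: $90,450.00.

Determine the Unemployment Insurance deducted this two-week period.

$232.85

Unemployment Insurance: 5.71% × $4,078.00 = $232.85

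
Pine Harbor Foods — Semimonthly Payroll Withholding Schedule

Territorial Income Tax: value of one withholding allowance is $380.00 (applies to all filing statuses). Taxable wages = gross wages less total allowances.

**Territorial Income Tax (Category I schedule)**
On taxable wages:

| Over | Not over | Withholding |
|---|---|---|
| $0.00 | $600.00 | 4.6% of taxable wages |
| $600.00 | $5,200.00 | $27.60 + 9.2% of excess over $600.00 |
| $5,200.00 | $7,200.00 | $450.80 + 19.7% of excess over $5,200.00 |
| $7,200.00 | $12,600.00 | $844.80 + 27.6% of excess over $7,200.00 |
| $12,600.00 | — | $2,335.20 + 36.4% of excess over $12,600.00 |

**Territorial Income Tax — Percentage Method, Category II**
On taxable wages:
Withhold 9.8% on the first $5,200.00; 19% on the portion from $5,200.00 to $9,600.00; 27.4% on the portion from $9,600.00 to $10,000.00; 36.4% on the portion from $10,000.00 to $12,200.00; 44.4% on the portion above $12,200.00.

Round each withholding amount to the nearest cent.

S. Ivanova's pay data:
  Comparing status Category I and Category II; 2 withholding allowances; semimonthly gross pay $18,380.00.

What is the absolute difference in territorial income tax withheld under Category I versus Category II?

$500.00

Territorial Income Tax (Category I): taxable = $18,380.00 − 2×$380.00 = $17,620.00
  $2,335.20 + 36.4% × ($17,620.00 − $12,600.00) = $2,335.20 + 36.4% × $5,020.00 = $4,162.48
Territorial Income Tax (Category II): taxable = $18,380.00 − 2×$380.00 = $17,620.00
  $2,256.00 + 44.4% × ($17,620.00 − $12,200.00) = $2,256.00 + 44.4% × $5,420.00 = $4,662.48
Difference: |$4,162.48 − $4,662.48| = $500.00 (higher under Category II)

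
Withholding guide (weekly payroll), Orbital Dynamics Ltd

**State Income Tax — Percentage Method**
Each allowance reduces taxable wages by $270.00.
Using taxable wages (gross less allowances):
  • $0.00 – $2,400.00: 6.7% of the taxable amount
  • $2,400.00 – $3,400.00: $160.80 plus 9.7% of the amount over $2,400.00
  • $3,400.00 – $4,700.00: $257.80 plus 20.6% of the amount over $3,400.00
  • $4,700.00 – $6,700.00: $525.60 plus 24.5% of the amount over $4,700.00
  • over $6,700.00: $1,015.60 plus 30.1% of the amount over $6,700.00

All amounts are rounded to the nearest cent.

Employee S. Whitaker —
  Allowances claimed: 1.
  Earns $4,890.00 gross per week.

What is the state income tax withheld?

State Income Tax: taxable = $4,890.00 − 1×$270.00 = $4,620.00
  $257.80 + 20.6% × ($4,620.00 − $3,400.00) = $257.80 + 20.6% × $1,220.00 = $509.12

$509.12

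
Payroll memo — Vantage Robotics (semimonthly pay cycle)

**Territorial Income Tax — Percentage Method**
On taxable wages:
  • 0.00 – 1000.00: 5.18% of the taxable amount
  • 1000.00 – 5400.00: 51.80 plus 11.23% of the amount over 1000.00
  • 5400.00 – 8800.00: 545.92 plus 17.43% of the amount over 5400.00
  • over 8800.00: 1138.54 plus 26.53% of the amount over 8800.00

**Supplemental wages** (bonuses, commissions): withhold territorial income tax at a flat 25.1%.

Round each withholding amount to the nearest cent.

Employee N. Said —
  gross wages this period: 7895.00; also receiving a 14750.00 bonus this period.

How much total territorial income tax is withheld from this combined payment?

4683.05

Territorial Income Tax: taxable = 7895.00
  545.92 + 17.43% × (7895.00 − 5400.00) = 545.92 + 17.43% × 2495.00 = 980.80
Supplemental (25.1% flat on bonus): 25.1% × 14750.00 = 3702.25
Total territorial income tax: 980.80 + 3702.25 = 4683.05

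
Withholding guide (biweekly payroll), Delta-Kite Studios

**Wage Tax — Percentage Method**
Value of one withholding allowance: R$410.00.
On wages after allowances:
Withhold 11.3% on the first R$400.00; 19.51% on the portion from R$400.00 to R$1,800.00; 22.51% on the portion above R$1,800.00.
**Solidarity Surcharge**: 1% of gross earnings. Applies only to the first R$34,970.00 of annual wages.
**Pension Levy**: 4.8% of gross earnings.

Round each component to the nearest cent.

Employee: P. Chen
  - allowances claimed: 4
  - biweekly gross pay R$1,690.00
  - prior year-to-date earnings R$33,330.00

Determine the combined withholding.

Wage Tax: taxable = R$1,690.00 − 4×R$410.00 = R$50.00
  11.3% × R$50.00 = R$5.65
Solidarity Surcharge: cap R$34,970.00 − YTD R$33,330.00 = R$1,640.00 subject; 1% × R$1,640.00 = R$16.40
Pension Levy: 4.8% × R$1,690.00 = R$81.12
Total: R$5.65 + R$16.40 + R$81.12 = R$103.17

R$103.17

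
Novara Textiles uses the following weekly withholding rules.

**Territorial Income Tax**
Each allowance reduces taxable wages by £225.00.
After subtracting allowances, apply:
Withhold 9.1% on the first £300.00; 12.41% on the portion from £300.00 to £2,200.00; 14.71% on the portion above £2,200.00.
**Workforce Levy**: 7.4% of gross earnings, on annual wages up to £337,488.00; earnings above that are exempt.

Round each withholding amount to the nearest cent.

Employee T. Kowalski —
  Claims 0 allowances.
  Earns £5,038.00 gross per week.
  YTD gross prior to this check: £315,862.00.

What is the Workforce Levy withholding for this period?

£372.81

Workforce Levy: 7.4% × £5,038.00 = £372.81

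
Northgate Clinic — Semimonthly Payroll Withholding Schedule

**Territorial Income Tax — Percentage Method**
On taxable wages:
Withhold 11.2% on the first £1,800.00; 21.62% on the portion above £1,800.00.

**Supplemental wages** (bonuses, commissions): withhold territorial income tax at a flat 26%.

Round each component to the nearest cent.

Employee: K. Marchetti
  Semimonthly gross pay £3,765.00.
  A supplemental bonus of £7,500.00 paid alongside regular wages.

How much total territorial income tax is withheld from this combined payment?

£2,576.43

Territorial Income Tax: taxable = £3,765.00
  £201.60 + 21.62% × (£3,765.00 − £1,800.00) = £201.60 + 21.62% × £1,965.00 = £626.43
Supplemental (26% flat on bonus): 26% × £7,500.00 = £1,950.00
Total territorial income tax: £626.43 + £1,950.00 = £2,576.43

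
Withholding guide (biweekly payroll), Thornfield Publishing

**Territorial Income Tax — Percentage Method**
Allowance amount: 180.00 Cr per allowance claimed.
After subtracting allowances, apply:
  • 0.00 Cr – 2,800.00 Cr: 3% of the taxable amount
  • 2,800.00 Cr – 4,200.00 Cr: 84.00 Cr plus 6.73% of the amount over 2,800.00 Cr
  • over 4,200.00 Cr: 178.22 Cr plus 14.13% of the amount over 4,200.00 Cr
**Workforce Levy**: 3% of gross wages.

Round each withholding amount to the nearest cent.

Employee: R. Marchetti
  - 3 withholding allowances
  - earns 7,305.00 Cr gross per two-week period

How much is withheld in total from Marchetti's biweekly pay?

Territorial Income Tax: taxable = 7,305.00 Cr − 3×180.00 Cr = 6,765.00 Cr
  178.22 Cr + 14.13% × (6,765.00 Cr − 4,200.00 Cr) = 178.22 Cr + 14.13% × 2,565.00 Cr = 540.65 Cr
Workforce Levy: 3% × 7,305.00 Cr = 219.15 Cr
Total: 540.65 Cr + 219.15 Cr = 759.80 Cr

759.80 Cr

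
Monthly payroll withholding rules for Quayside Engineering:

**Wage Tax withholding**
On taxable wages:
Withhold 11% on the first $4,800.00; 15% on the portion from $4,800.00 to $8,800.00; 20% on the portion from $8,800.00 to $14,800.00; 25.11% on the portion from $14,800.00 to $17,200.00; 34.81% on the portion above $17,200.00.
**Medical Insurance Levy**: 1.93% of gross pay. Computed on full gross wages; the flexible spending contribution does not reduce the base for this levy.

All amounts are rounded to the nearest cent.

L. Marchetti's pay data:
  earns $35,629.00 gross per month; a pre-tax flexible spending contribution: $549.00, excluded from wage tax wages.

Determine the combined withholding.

Wage Tax: taxable = $35,629.00 − $549.00 = $35,080.00
  $2,930.64 + 34.81% × ($35,080.00 − $17,200.00) = $2,930.64 + 34.81% × $17,880.00 = $9,154.67
Medical Insurance Levy: 1.93% × $35,629.00 = $687.64
Total: $9,154.67 + $687.64 = $9,842.31

$9,842.31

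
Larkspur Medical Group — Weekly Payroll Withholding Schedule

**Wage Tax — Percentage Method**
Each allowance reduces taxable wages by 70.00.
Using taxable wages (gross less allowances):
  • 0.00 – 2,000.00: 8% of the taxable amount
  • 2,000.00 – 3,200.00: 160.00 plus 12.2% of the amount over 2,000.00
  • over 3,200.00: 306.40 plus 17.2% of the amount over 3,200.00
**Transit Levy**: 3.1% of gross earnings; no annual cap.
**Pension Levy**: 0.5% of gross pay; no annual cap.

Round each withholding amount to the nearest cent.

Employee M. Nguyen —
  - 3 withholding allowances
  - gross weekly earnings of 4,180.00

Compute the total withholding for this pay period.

Wage Tax: taxable = 4,180.00 − 3×70.00 = 3,970.00
  306.40 + 17.2% × (3,970.00 − 3,200.00) = 306.40 + 17.2% × 770.00 = 438.84
Transit Levy: 3.1% × 4,180.00 = 129.58
Pension Levy: 0.5% × 4,180.00 = 20.90
Total: 438.84 + 129.58 + 20.90 = 589.32

589.32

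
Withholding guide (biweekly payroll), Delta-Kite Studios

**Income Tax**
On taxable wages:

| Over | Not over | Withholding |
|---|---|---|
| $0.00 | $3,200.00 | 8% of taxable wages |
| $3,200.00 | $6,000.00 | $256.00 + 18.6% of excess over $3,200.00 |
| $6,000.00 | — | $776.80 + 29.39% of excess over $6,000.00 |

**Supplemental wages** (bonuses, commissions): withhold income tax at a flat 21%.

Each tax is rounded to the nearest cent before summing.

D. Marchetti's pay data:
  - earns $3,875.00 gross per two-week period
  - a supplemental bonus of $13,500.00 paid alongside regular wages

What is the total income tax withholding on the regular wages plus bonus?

Income Tax: taxable = $3,875.00
  $256.00 + 18.6% × ($3,875.00 − $3,200.00) = $256.00 + 18.6% × $675.00 = $381.55
Supplemental (21% flat on bonus): 21% × $13,500.00 = $2,835.00
Total income tax: $381.55 + $2,835.00 = $3,216.55

$3,216.55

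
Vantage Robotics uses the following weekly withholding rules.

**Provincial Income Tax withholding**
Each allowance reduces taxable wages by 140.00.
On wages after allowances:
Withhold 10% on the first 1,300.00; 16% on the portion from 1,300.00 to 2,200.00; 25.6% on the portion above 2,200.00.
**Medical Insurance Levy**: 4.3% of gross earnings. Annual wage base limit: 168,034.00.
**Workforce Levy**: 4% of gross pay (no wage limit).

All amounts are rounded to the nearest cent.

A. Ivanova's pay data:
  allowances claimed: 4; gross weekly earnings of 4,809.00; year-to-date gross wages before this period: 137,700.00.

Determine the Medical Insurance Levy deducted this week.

206.79

Medical Insurance Levy: 4.3% × 4,809.00 = 206.79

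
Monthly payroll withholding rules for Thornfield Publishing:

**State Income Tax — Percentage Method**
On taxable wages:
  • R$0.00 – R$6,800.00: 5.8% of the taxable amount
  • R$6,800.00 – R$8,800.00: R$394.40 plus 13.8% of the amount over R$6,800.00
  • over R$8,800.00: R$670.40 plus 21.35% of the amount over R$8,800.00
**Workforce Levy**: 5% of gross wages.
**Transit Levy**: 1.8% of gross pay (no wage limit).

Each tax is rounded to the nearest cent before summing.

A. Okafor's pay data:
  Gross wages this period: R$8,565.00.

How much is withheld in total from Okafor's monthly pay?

State Income Tax: taxable = R$8,565.00
  R$394.40 + 13.8% × (R$8,565.00 − R$6,800.00) = R$394.40 + 13.8% × R$1,765.00 = R$637.97
Workforce Levy: 5% × R$8,565.00 = R$428.25
Transit Levy: 1.8% × R$8,565.00 = R$154.17
Total: R$637.97 + R$428.25 + R$154.17 = R$1,220.39

R$1,220.39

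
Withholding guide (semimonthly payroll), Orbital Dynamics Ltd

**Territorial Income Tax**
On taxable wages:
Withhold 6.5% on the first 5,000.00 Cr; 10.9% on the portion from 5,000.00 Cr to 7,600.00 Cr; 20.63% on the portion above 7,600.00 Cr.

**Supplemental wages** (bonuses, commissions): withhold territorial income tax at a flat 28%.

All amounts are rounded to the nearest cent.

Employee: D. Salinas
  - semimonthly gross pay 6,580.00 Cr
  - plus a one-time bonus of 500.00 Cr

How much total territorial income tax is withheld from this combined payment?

637.22 Cr

Territorial Income Tax: taxable = 6,580.00 Cr
  325.00 Cr + 10.9% × (6,580.00 Cr − 5,000.00 Cr) = 325.00 Cr + 10.9% × 1,580.00 Cr = 497.22 Cr
Supplemental (28% flat on bonus): 28% × 500.00 Cr = 140.00 Cr
Total territorial income tax: 497.22 Cr + 140.00 Cr = 637.22 Cr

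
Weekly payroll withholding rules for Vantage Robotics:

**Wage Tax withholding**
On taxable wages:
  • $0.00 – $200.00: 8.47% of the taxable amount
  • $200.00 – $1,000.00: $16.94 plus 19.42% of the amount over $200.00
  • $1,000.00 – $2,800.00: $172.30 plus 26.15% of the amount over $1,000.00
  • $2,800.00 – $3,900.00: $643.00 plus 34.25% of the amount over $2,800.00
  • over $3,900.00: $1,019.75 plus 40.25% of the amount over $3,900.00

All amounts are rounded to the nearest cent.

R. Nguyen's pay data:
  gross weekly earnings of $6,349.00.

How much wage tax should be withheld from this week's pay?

$2,005.47

Wage Tax: taxable = $6,349.00
  $1,019.75 + 40.25% × ($6,349.00 − $3,900.00) = $1,019.75 + 40.25% × $2,449.00 = $2,005.47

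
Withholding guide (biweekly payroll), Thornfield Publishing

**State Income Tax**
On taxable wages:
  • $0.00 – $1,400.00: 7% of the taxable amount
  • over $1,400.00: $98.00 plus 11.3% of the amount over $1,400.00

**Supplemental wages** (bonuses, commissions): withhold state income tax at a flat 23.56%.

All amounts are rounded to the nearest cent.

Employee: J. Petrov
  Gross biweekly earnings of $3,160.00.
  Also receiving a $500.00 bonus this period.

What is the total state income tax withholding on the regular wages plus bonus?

$414.68

State Income Tax: taxable = $3,160.00
  $98.00 + 11.3% × ($3,160.00 − $1,400.00) = $98.00 + 11.3% × $1,760.00 = $296.88
Supplemental (23.56% flat on bonus): 23.56% × $500.00 = $117.80
Total state income tax: $296.88 + $117.80 = $414.68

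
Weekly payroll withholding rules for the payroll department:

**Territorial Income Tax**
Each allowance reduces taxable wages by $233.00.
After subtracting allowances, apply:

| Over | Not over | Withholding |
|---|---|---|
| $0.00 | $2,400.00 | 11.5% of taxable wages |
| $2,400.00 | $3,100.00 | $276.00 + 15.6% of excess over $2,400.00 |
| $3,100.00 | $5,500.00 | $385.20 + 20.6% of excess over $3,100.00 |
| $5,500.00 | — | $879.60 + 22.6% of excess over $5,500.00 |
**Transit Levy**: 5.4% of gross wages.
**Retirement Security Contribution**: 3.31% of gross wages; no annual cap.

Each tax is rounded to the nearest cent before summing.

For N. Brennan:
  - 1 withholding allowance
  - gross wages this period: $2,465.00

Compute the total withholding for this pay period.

Territorial Income Tax: taxable = $2,465.00 − 1×$233.00 = $2,232.00
  11.5% × $2,232.00 = $256.68
Transit Levy: 5.4% × $2,465.00 = $133.11
Retirement Security Contribution: 3.31% × $2,465.00 = $81.59
Total: $256.68 + $133.11 + $81.59 = $471.38

$471.38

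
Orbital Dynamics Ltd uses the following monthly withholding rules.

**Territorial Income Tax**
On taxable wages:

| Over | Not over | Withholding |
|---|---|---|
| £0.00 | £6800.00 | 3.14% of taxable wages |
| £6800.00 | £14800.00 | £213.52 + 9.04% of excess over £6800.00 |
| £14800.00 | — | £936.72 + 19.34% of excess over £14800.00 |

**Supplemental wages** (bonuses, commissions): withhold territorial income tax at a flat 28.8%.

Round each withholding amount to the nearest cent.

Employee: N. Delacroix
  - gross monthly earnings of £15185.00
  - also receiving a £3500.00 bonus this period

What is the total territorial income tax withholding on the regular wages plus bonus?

£2019.18

Territorial Income Tax: taxable = £15185.00
  £936.72 + 19.34% × (£15185.00 − £14800.00) = £936.72 + 19.34% × £385.00 = £1011.18
Supplemental (28.8% flat on bonus): 28.8% × £3500.00 = £1008.00
Total territorial income tax: £1011.18 + £1008.00 = £2019.18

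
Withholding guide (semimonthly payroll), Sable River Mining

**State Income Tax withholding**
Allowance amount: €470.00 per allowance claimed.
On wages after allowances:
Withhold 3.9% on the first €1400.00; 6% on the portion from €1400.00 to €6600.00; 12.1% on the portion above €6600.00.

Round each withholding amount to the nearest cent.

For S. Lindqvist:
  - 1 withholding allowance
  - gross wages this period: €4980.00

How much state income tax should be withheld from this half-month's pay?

State Income Tax: taxable = €4980.00 − 1×€470.00 = €4510.00
  €54.60 + 6% × (€4510.00 − €1400.00) = €54.60 + 6% × €3110.00 = €241.20

€241.20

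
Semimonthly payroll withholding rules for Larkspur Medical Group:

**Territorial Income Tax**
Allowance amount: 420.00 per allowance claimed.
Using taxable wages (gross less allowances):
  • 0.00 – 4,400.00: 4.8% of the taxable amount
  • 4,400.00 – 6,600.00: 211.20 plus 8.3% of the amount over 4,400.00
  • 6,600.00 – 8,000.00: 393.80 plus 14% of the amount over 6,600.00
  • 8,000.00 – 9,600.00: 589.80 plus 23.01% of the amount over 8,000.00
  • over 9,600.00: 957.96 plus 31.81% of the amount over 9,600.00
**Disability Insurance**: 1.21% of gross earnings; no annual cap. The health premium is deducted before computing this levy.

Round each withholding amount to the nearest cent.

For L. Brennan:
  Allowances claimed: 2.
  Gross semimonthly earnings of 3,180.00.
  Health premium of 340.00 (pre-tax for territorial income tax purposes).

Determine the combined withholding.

Territorial Income Tax: taxable = 3,180.00 − 340.00 − 2×420.00 = 2,000.00
  4.8% × 2,000.00 = 96.00
Disability Insurance: 1.21% × 2,840.00 = 34.36
Total: 96.00 + 34.36 = 130.36

130.36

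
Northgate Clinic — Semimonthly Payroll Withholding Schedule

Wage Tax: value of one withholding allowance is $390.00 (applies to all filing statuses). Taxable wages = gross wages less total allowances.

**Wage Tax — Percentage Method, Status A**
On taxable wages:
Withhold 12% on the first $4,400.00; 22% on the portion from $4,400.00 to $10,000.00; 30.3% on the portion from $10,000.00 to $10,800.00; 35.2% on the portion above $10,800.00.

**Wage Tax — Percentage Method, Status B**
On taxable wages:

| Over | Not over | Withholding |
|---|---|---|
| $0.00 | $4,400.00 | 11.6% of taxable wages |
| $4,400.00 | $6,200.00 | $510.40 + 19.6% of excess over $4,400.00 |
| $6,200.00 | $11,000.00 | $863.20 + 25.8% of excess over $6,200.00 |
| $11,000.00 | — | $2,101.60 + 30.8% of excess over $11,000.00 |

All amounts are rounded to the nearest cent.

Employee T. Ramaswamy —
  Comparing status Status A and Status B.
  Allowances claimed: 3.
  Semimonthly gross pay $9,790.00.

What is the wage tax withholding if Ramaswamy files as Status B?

$1,487.56

Wage Tax (Status B): taxable = $9,790.00 − 3×$390.00 = $8,620.00
  $863.20 + 25.8% × ($8,620.00 − $6,200.00) = $863.20 + 25.8% × $2,420.00 = $1,487.56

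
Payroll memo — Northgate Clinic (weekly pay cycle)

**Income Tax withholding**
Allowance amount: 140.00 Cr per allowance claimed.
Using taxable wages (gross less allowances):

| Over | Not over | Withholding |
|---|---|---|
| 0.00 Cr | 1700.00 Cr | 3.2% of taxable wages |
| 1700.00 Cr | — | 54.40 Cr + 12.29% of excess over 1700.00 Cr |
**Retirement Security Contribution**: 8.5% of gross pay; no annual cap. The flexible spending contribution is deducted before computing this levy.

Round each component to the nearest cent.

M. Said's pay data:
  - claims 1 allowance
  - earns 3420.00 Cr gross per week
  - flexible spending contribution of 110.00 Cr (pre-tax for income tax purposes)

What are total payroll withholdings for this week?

516.41 Cr

Income Tax: taxable = 3420.00 Cr − 110.00 Cr − 1×140.00 Cr = 3170.00 Cr
  54.40 Cr + 12.29% × (3170.00 Cr − 1700.00 Cr) = 54.40 Cr + 12.29% × 1470.00 Cr = 235.06 Cr
Retirement Security Contribution: 8.5% × 3310.00 Cr = 281.35 Cr
Total: 235.06 Cr + 281.35 Cr = 516.41 Cr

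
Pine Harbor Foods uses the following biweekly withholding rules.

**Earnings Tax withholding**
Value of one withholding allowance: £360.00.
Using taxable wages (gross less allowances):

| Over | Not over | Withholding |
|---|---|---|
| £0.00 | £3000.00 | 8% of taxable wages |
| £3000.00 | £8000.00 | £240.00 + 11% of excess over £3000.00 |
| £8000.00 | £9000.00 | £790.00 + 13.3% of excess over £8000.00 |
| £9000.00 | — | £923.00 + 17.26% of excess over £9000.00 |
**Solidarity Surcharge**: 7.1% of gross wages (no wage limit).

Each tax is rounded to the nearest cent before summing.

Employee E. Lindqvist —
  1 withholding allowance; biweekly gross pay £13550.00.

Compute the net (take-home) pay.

Earnings Tax: taxable = £13550.00 − 1×£360.00 = £13190.00
  £923.00 + 17.26% × (£13190.00 − £9000.00) = £923.00 + 17.26% × £4190.00 = £1646.19
Solidarity Surcharge: 7.1% × £13550.00 = £962.05
Total withheld: £1646.19 + £962.05 = £2608.24
Net pay: £13550.00 − £2608.24 = £10941.76

£10941.76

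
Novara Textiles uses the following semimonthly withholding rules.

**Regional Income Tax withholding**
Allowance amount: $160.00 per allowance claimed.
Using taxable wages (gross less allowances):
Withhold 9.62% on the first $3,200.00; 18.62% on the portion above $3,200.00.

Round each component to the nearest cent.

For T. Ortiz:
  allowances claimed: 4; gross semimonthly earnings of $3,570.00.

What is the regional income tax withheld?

Regional Income Tax: taxable = $3,570.00 − 4×$160.00 = $2,930.00
  9.62% × $2,930.00 = $281.87

$281.87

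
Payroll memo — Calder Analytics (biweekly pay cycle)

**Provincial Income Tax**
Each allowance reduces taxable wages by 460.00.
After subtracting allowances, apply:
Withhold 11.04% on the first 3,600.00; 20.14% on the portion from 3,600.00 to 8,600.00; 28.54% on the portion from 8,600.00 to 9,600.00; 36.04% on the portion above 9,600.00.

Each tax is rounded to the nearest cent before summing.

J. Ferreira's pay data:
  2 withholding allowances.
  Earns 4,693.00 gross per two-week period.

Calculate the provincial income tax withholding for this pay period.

Provincial Income Tax: taxable = 4,693.00 − 2×460.00 = 3,773.00
  397.44 + 20.14% × (3,773.00 − 3,600.00) = 397.44 + 20.14% × 173.00 = 432.28

432.28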